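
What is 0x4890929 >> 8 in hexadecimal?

Shifting right by 8 bits = 2 hex digits: drop the last 2.

0x48909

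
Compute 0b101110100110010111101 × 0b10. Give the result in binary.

0b1011101001100101111010

Multiply each base-2 digit by 2, carrying:
  1×2 = 2 → write 0 carry 1
  0×2+1 = 1 → write 1
  1×2 = 2 → write 0 carry 1
  1×2+1 = 3 → write 1 carry 1
  1×2+1 = 3 → write 1 carry 1
  1×2+1 = 3 → write 1 carry 1
  0×2+1 = 1 → write 1
  1×2 = 2 → write 0 carry 1
  0×2+1 = 1 → write 1
  0×2 = 0 → write 0
  1×2 = 2 → write 0 carry 1
  1×2+1 = 3 → write 1 carry 1
  0×2+1 = 1 → write 1
  0×2 = 0 → write 0
  1×2 = 2 → write 0 carry 1
  0×2+1 = 1 → write 1
  1×2 = 2 → write 0 carry 1
  1×2+1 = 3 → write 1 carry 1
  1×2+1 = 3 → write 1 carry 1
  0×2+1 = 1 → write 1
  1×2 = 2 → write 0 carry 1
  remaining carry: 1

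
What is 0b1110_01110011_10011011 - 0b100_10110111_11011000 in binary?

0b10011011101111000011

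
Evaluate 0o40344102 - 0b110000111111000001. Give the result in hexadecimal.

0o40344102 = 0x81c842 in hexadecimal.
0b110000111111000001 = 0x30fc1 in hexadecimal.
Subtract column by column in base 16:
  2-1 → 1
  4-c → 8 (borrow)
  8-f-1 → 8 (borrow)
  c-0-1 → b
  1-3 → e (borrow)
  8-0-1 → 7

0x7eb881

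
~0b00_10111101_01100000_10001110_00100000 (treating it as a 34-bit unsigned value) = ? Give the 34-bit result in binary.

0b1101000010100111110111000111011111

Invert each bit: 0010111101011000001000111000100000 → 1101000010100111110111000111011111.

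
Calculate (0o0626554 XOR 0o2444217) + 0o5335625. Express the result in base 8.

0o7620570

First 0o0626554 XOR 0o2444217 = 0o2262743.
Add column by column in base 8, right to left:
  3+5 = 0 carry 1
  4+2+1 = 7
  7+6 = 5 carry 1
  2+5+1 = 0 carry 1
  6+3+1 = 2 carry 1
  2+3+1 = 6
  2+5 = 7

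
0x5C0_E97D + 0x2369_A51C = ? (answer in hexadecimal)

Add column by column in base 16, right to left:
  D+C = 9 carry 1
  7+1+1 = 9
  9+5 = E
  E+A = 8 carry 1
  0+9+1 = A
  C+6 = 2 carry 1
  5+3+1 = 9
  0+2 = 2

0x292A8E99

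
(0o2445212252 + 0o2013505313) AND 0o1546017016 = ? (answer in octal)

Add column by column in base 8, right to left:
  2+3 = 5
  5+1 = 6
  2+3 = 5
  2+5 = 7
  1+0 = 1
  2+5 = 7
  5+3 = 0 carry 1
  4+1+1 = 6
  4+0 = 4
  2+2 = 4
Sum = 0o4460717565; now AND with 0o1546017016:
  4&1=0, 4&5=4, 6&4=4, 0&6=0, 7&0=0, 1&1=1, 7&7=7, 5&0=0, 6&1=0, 5&6=4

0o440017004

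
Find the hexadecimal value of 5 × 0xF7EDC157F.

0x4D7A4C6B7B

Multiply each base-16 digit by 5, carrying:
  F×5 = 75 → write B carry 4
  7×5+4 = 39 → write 7 carry 2
  5×5+2 = 27 → write B carry 1
  1×5+1 = 6 → write 6
  C×5 = 60 → write C carry 3
  D×5+3 = 68 → write 4 carry 4
  E×5+4 = 74 → write A carry 4
  7×5+4 = 39 → write 7 carry 2
  F×5+2 = 77 → write D carry 4
  remaining carry: 4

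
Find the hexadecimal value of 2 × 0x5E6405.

0xBCC80A

Multiply each base-16 digit by 2, carrying:
  5×2 = 10 → write A
  0×2 = 0 → write 0
  4×2 = 8 → write 8
  6×2 = 12 → write C
  E×2 = 28 → write C carry 1
  5×2+1 = 11 → write B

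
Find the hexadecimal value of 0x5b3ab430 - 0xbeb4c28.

0x4f4f6808

Subtract column by column in base 16:
  0-8 → 8 (borrow)
  3-2-1 → 0
  4-c → 8 (borrow)
  b-4-1 → 6
  a-b → f (borrow)
  3-e-1 → 4 (borrow)
  b-b-1 → f (borrow)
  5-0-1 → 4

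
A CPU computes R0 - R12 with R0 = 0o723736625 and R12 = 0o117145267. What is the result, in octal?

0o604571336

Subtract column by column in base 8:
  5-7 → 6 (borrow)
  2-6-1 → 3 (borrow)
  6-2-1 → 3
  6-5 → 1
  3-4 → 7 (borrow)
  7-1-1 → 5
  3-7 → 4 (borrow)
  2-1-1 → 0
  7-1 → 6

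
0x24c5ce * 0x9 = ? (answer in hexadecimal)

0x14af43e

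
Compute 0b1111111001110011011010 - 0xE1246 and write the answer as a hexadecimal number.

0x318A94

0b1111111001110011011010 = 0x3F9CDA in hexadecimal.
Subtract column by column in base 16:
  A-6 → 4
  D-4 → 9
  C-2 → A
  9-1 → 8
  F-E → 1
  3-0 → 3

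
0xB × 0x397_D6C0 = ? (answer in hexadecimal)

0x27863A40

Multiply each base-16 digit by 11, carrying:
  0×11 = 0 → write 0
  C×11 = 132 → write 4 carry 8
  6×11+8 = 74 → write A carry 4
  D×11+4 = 147 → write 3 carry 9
  7×11+9 = 86 → write 6 carry 5
  9×11+5 = 104 → write 8 carry 6
  3×11+6 = 39 → write 7 carry 2
  remaining carry: 2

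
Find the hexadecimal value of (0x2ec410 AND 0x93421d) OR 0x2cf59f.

0x2ef59f

0x2ec410 AND 0x93421d = 0x024010.
Then OR with 0x2cf59f.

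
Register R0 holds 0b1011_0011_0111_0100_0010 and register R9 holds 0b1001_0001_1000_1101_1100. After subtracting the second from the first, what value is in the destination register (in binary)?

Subtract column by column in base 2:
  0-0 → 0
  1-0 → 1
  0-1 → 1 (borrow)
  0-1-1 → 0 (borrow)
  0-1-1 → 0 (borrow)
  0-0-1 → 1 (borrow)
  1-1-1 → 1 (borrow)
  0-1-1 → 0 (borrow)
  1-0-1 → 0
  1-0 → 1
  1-0 → 1
  0-1 → 1 (borrow)
  1-1-1 → 1 (borrow)
  1-0-1 → 0
  0-0 → 0
  0-0 → 0
  1-1 → 0
  1-0 → 1
  0-0 → 0
  1-1 → 0

0b100001111001100110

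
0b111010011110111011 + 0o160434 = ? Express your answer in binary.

0o160434 = 0b1110000100011100 in binary.
Add column by column in base 2, right to left:
  1+0 = 1
  1+0 = 1
  0+1 = 1
  1+1 = 0 carry 1
  1+1+1 = 1 carry 1
  1+0+1 = 0 carry 1
  0+0+1 = 1
  1+0 = 1
  1+1 = 0 carry 1
  1+0+1 = 0 carry 1
  1+0+1 = 0 carry 1
  0+0+1 = 1
  0+0 = 0
  1+1 = 0 carry 1
  0+1+1 = 0 carry 1
  1+1+1 = 1 carry 1
  1+0+1 = 0 carry 1
  1+0+1 = 0 carry 1
  final carry 1

0b1001000100011010111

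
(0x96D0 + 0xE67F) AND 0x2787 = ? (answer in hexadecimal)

0x2507

Add column by column in base 16, right to left:
  0+F = F
  D+7 = 4 carry 1
  6+6+1 = D
  9+E = 7 carry 1
  final carry 1
Sum = 0x17D4F; now AND with 0x2787:
  1&0=0, 7&2=2, D&7=5, 4&8=0, F&7=7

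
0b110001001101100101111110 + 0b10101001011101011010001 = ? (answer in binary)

Add column by column in base 2, right to left:
  0+1 = 1
  1+0 = 1
  1+0 = 1
  1+0 = 1
  1+1 = 0 carry 1
  1+0+1 = 0 carry 1
  1+1+1 = 1 carry 1
  0+1+1 = 0 carry 1
  1+0+1 = 0 carry 1
  0+1+1 = 0 carry 1
  0+0+1 = 1
  1+1 = 0 carry 1
  1+1+1 = 1 carry 1
  0+1+1 = 0 carry 1
  1+0+1 = 0 carry 1
  1+1+1 = 1 carry 1
  0+0+1 = 1
  0+0 = 0
  1+1 = 0 carry 1
  0+0+1 = 1
  0+1 = 1
  0+0 = 0
  1+1 = 0 carry 1
  1+0+1 = 0 carry 1
  final carry 1

0b1000110011001010001001111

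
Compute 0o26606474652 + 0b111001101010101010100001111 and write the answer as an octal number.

0b111001101010101010100001111 = 0o715252417 in octal.
Add column by column in base 8, right to left:
  2+7 = 1 carry 1
  5+1+1 = 7
  6+4 = 2 carry 1
  4+2+1 = 7
  7+5 = 4 carry 1
  4+2+1 = 7
  6+5 = 3 carry 1
  0+1+1 = 2
  6+7 = 5 carry 1
  6+0+1 = 7
  2+0 = 2

0o27523747271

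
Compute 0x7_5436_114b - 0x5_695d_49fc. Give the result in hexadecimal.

0x1ead8c74f

Subtract column by column in base 16:
  b-c → f (borrow)
  4-f-1 → 4 (borrow)
  1-9-1 → 7 (borrow)
  1-4-1 → c (borrow)
  6-d-1 → 8 (borrow)
  3-5-1 → d (borrow)
  4-9-1 → a (borrow)
  5-6-1 → e (borrow)
  7-5-1 → 1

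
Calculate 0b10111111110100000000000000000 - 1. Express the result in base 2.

0b10111111110011111111111111111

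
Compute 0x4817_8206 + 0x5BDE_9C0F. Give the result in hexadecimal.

Add column by column in base 16, right to left:
  6+F = 5 carry 1
  0+0+1 = 1
  2+C = E
  8+9 = 1 carry 1
  7+E+1 = 6 carry 1
  1+D+1 = F
  8+B = 3 carry 1
  4+5+1 = A

0xA3F61E15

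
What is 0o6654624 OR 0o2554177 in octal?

0o6754777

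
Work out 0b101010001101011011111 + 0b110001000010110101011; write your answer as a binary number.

0b1011011010000010001010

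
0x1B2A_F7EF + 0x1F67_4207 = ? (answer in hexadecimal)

0x3A9239F6

Add column by column in base 16, right to left:
  F+7 = 6 carry 1
  E+0+1 = F
  7+2 = 9
  F+4 = 3 carry 1
  A+7+1 = 2 carry 1
  2+6+1 = 9
  B+F = A carry 1
  1+1+1 = 3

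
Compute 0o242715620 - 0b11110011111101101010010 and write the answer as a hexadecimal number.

0x211A03E

0o242715620 = 0x28B9B90 in hexadecimal.
0b11110011111101101010010 = 0x79FB52 in hexadecimal.
Subtract column by column in base 16:
  0-2 → E (borrow)
  9-5-1 → 3
  B-B → 0
  9-F → A (borrow)
  B-9-1 → 1
  8-7 → 1
  2-0 → 2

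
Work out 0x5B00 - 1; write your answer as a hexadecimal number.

0x5AFF

The trailing 2 digits are 0, so subtracting 1 borrows through: they become F and the next digit up decrements.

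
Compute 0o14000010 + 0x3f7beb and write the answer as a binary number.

0o14000010 = 0b1100000000000000001000 in binary.
0x3f7beb = 0b1111110111101111101011 in binary.
Add column by column in base 2, right to left:
  0+1 = 1
  0+1 = 1
  0+0 = 0
  1+1 = 0 carry 1
  0+0+1 = 1
  0+1 = 1
  0+1 = 1
  0+1 = 1
  0+1 = 1
  0+1 = 1
  0+0 = 0
  0+1 = 1
  0+1 = 1
  0+1 = 1
  0+1 = 1
  0+0 = 0
  0+1 = 1
  0+1 = 1
  0+1 = 1
  0+1 = 1
  1+1 = 0 carry 1
  1+1+1 = 1 carry 1
  final carry 1

0b11011110111101111110011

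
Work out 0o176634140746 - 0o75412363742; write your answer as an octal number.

Subtract column by column in base 8:
  6-2 → 4
  4-4 → 0
  7-7 → 0
  0-3 → 5 (borrow)
  4-6-1 → 5 (borrow)
  1-3-1 → 5 (borrow)
  4-2-1 → 1
  3-1 → 2
  6-4 → 2
  6-5 → 1
  7-7 → 0
  1-0 → 1

0o101221555004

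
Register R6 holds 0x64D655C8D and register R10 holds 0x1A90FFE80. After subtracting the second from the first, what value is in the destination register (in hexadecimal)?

Subtract column by column in base 16:
  D-0 → D
  8-8 → 0
  C-E → E (borrow)
  5-F-1 → 5 (borrow)
  5-F-1 → 5 (borrow)
  6-0-1 → 5
  D-9 → 4
  4-A → A (borrow)
  6-1-1 → 4

0x4A4555E0D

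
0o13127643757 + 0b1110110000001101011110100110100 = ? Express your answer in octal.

0o31731402443

0b1110110000001101011110100110100 = 0o16601536464 in octal.
Add column by column in base 8, right to left:
  7+4 = 3 carry 1
  5+6+1 = 4 carry 1
  7+4+1 = 4 carry 1
  3+6+1 = 2 carry 1
  4+3+1 = 0 carry 1
  6+5+1 = 4 carry 1
  7+1+1 = 1 carry 1
  2+0+1 = 3
  1+6 = 7
  3+6 = 1 carry 1
  1+1+1 = 3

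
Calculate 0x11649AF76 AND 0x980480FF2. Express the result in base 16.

AND each hex digit independently (no carries):
  1&9=1, 1&8=0, 6&0=0, 4&4=4, 9&8=8, A&0=0, F&F=F, 7&F=7, 6&2=2

0x100480F72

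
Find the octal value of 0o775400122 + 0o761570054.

0o1757170176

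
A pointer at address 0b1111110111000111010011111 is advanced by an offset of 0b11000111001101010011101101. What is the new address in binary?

0b101000110000110001110001100

Add column by column in base 2, right to left:
  1+1 = 0 carry 1
  1+0+1 = 0 carry 1
  1+1+1 = 1 carry 1
  1+1+1 = 1 carry 1
  1+0+1 = 0 carry 1
  0+1+1 = 0 carry 1
  0+1+1 = 0 carry 1
  1+1+1 = 1 carry 1
  0+0+1 = 1
  1+0 = 1
  1+1 = 0 carry 1
  1+0+1 = 0 carry 1
  0+1+1 = 0 carry 1
  0+0+1 = 1
  0+1 = 1
  1+1 = 0 carry 1
  1+0+1 = 0 carry 1
  1+0+1 = 0 carry 1
  0+1+1 = 0 carry 1
  1+1+1 = 1 carry 1
  1+1+1 = 1 carry 1
  1+0+1 = 0 carry 1
  1+0+1 = 0 carry 1
  1+0+1 = 0 carry 1
  1+1+1 = 1 carry 1
  0+1+1 = 0 carry 1
  final carry 1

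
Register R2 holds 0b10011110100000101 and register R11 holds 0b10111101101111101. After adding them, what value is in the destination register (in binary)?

Add column by column in base 2, right to left:
  1+1 = 0 carry 1
  0+0+1 = 1
  1+1 = 0 carry 1
  0+1+1 = 0 carry 1
  0+1+1 = 0 carry 1
  0+1+1 = 0 carry 1
  0+1+1 = 0 carry 1
  0+0+1 = 1
  1+1 = 0 carry 1
  0+1+1 = 0 carry 1
  1+0+1 = 0 carry 1
  1+1+1 = 1 carry 1
  1+1+1 = 1 carry 1
  1+1+1 = 1 carry 1
  0+1+1 = 0 carry 1
  0+0+1 = 1
  1+1 = 0 carry 1
  final carry 1

0b101011100010000010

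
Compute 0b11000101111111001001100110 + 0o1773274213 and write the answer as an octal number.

0o2301265361

0b11000101111111001001100110 = 0o305771146 in octal.
Add column by column in base 8, right to left:
  6+3 = 1 carry 1
  4+1+1 = 6
  1+2 = 3
  1+4 = 5
  7+7 = 6 carry 1
  7+2+1 = 2 carry 1
  5+3+1 = 1 carry 1
  0+7+1 = 0 carry 1
  3+7+1 = 3 carry 1
  0+1+1 = 2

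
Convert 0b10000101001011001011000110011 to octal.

0o2051313063

Group the bits in threes: 010 000 101 001 011 001 011 000 110 011 → 2051313063.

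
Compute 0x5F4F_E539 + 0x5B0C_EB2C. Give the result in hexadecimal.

Add column by column in base 16, right to left:
  9+C = 5 carry 1
  3+2+1 = 6
  5+B = 0 carry 1
  E+E+1 = D carry 1
  F+C+1 = C carry 1
  4+0+1 = 5
  F+B = A carry 1
  5+5+1 = B

0xBA5CD065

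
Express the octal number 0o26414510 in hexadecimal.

Each octal digit is 3 bits: 2=010 6=110 4=100 1=001 4=100 5=101 1=001 0=000.
Group the bits into nibbles: 0101 1010 0001 1001 0100 1000 → 5A1948.

0x5A1948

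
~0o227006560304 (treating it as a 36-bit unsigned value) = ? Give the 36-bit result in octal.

Each oct digit d becomes 7−d:
  2→5, 2→5, 7→0, 0→7, 0→7, 6→1, 5→2, 6→1, 0→7, 3→4, 0→7, 4→3

0o550771217473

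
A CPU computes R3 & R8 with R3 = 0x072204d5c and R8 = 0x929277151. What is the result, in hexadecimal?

AND each hex digit independently (no carries):
  0&9=0, 7&2=2, 2&9=0, 2&2=2, 0&7=0, 4&7=4, d&1=1, 5&5=5, c&1=0

0x020204150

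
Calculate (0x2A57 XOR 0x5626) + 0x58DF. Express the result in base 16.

0xD550

First 0x2A57 XOR 0x5626 = 0x7C71.
Add column by column in base 16, right to left:
  1+F = 0 carry 1
  7+D+1 = 5 carry 1
  C+8+1 = 5 carry 1
  7+5+1 = D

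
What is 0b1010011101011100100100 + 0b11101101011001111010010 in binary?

0b101000001000101011110110

Add column by column in base 2, right to left:
  0+0 = 0
  0+1 = 1
  1+0 = 1
  0+0 = 0
  0+1 = 1
  1+0 = 1
  0+1 = 1
  0+1 = 1
  1+1 = 0 carry 1
  1+1+1 = 1 carry 1
  1+0+1 = 0 carry 1
  0+0+1 = 1
  1+1 = 0 carry 1
  0+1+1 = 0 carry 1
  1+0+1 = 0 carry 1
  1+1+1 = 1 carry 1
  1+0+1 = 0 carry 1
  0+1+1 = 0 carry 1
  0+1+1 = 0 carry 1
  1+0+1 = 0 carry 1
  0+1+1 = 0 carry 1
  1+1+1 = 1 carry 1
  0+1+1 = 0 carry 1
  final carry 1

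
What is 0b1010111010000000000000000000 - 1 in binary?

The trailing 19 digits are 0, so subtracting 1 borrows through: they become 1 and the next digit up decrements.

0b1010111001111111111111111111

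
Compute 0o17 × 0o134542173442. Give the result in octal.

0o2556301475376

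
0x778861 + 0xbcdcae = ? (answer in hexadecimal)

Add column by column in base 16, right to left:
  1+e = f
  6+a = 0 carry 1
  8+c+1 = 5 carry 1
  8+d+1 = 6 carry 1
  7+c+1 = 4 carry 1
  7+b+1 = 3 carry 1
  final carry 1

0x134650f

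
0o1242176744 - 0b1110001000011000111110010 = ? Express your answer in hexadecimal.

0x8C4CBF2

0o1242176744 = 0xA88FDE4 in hexadecimal.
0b1110001000011000111110010 = 0x1C431F2 in hexadecimal.
Subtract column by column in base 16:
  4-2 → 2
  E-F → F (borrow)
  D-1-1 → B
  F-3 → C
  8-4 → 4
  8-C → C (borrow)
  A-1-1 → 8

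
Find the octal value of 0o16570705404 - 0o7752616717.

0o6616066465

Subtract column by column in base 8:
  4-7 → 5 (borrow)
  0-1-1 → 6 (borrow)
  4-7-1 → 4 (borrow)
  5-6-1 → 6 (borrow)
  0-1-1 → 6 (borrow)
  7-6-1 → 0
  0-2 → 6 (borrow)
  7-5-1 → 1
  5-7 → 6 (borrow)
  6-7-1 → 6 (borrow)
  1-0-1 → 0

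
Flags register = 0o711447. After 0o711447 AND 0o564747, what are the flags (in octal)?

AND each oct digit independently (no carries):
  7&5=5, 1&6=0, 1&4=0, 4&7=4, 4&4=4, 7&7=7

0o500447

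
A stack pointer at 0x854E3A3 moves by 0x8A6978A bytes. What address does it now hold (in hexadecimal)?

0x10FB7B2D

Add column by column in base 16, right to left:
  3+A = D
  A+8 = 2 carry 1
  3+7+1 = B
  E+9 = 7 carry 1
  4+6+1 = B
  5+A = F
  8+8 = 0 carry 1
  final carry 1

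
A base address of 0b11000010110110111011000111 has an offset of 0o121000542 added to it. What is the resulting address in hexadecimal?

0x44F7029

0b11000010110110111011000111 = 0x30B6EC7 in hexadecimal.
0o121000542 = 0x1440162 in hexadecimal.
Add column by column in base 16, right to left:
  7+2 = 9
  C+6 = 2 carry 1
  E+1+1 = 0 carry 1
  6+0+1 = 7
  B+4 = F
  0+4 = 4
  3+1 = 4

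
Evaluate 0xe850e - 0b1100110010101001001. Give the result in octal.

0o2017705

0xe850e = 0o3502416 in octal.
0b1100110010101001001 = 0o1462511 in octal.
Subtract column by column in base 8:
  6-1 → 5
  1-1 → 0
  4-5 → 7 (borrow)
  2-2-1 → 7 (borrow)
  0-6-1 → 1 (borrow)
  5-4-1 → 0
  3-1 → 2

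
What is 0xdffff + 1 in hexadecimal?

0xe0000

The trailing 4 digits are F (max in base 16), so adding 1 cascades: they roll to 0 and the next digit up increments.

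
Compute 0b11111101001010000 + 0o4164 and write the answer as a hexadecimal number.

0x202c4

0b11111101001010000 = 0x1fa50 in hexadecimal.
0o4164 = 0x874 in hexadecimal.
Add column by column in base 16, right to left:
  0+4 = 4
  5+7 = c
  a+8 = 2 carry 1
  f+0+1 = 0 carry 1
  1+0+1 = 2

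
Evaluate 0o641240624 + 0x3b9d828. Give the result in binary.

0b1010001111110001100110111100

0o641240624 = 0b110100001010100000110010100 in binary.
0x3b9d828 = 0b11101110011101100000101000 in binary.
Add column by column in base 2, right to left:
  0+0 = 0
  0+0 = 0
  1+0 = 1
  0+1 = 1
  1+0 = 1
  0+1 = 1
  0+0 = 0
  1+0 = 1
  1+0 = 1
  0+0 = 0
  0+0 = 0
  0+1 = 1
  0+1 = 1
  0+0 = 0
  1+1 = 0 carry 1
  0+1+1 = 0 carry 1
  1+1+1 = 1 carry 1
  0+0+1 = 1
  1+0 = 1
  0+1 = 1
  0+1 = 1
  0+1 = 1
  0+0 = 0
  1+1 = 0 carry 1
  0+1+1 = 0 carry 1
  1+1+1 = 1 carry 1
  1+0+1 = 0 carry 1
  final carry 1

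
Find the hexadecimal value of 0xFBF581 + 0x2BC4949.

0x3B83ECA

Add column by column in base 16, right to left:
  1+9 = A
  8+4 = C
  5+9 = E
  F+4 = 3 carry 1
  B+C+1 = 8 carry 1
  F+B+1 = B carry 1
  0+2+1 = 3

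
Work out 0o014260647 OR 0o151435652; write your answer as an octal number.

OR each oct digit independently (no carries):
  0|1=1, 1|5=5, 4|1=5, 2|4=6, 6|3=7, 0|5=5, 6|6=6, 4|5=5, 7|2=7

0o155675657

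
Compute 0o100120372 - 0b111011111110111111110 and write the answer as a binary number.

0b111000101010001011111100

0o100120372 = 0b1000000001010000011111010 in binary.
Subtract column by column in base 2:
  0-0 → 0
  1-1 → 0
  0-1 → 1 (borrow)
  1-1-1 → 1 (borrow)
  1-1-1 → 1 (borrow)
  1-1-1 → 1 (borrow)
  1-1-1 → 1 (borrow)
  1-1-1 → 1 (borrow)
  0-1-1 → 0 (borrow)
  0-0-1 → 1 (borrow)
  0-1-1 → 0 (borrow)
  0-1-1 → 0 (borrow)
  0-1-1 → 0 (borrow)
  1-1-1 → 1 (borrow)
  0-1-1 → 0 (borrow)
  1-1-1 → 1 (borrow)
  0-1-1 → 0 (borrow)
  0-0-1 → 1 (borrow)
  0-1-1 → 0 (borrow)
  0-1-1 → 0 (borrow)
  0-1-1 → 0 (borrow)
  0-0-1 → 1 (borrow)
  0-0-1 → 1 (borrow)
  0-0-1 → 1 (borrow)
  1-0-1 → 0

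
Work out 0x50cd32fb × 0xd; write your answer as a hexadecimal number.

0x41a6b96bf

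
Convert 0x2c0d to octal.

Expand each hex digit to 4 bits: 2=0010 c=1100 0=0000 d=1101.
Group the bits in threes: 010 110 000 001 101 → 26015.

0o26015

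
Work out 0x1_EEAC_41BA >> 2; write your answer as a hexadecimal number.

2 bits is not a whole number of base-16 digits; in binary: 111101110101011000100000110111010 >> 2 = 1111011101010110001000001101110.

0x7BAB106E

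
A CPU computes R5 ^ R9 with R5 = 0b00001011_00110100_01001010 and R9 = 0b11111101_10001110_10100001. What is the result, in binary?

0b111101101011101011101011

XOR bit by bit (1 where the bits differ):
  000010110011010001001010
^ 111111011000111010100001
= 111101101011101011101011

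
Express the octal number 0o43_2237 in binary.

Each octal digit is 3 bits: 4=100 3=011 2=010 2=010 3=011 7=111.

0b100011010010011111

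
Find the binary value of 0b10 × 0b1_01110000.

0b1011100000

Multiply each base-2 digit by 2, carrying:
  0×2 = 0 → write 0
  0×2 = 0 → write 0
  0×2 = 0 → write 0
  0×2 = 0 → write 0
  1×2 = 2 → write 0 carry 1
  1×2+1 = 3 → write 1 carry 1
  1×2+1 = 3 → write 1 carry 1
  0×2+1 = 1 → write 1
  1×2 = 2 → write 0 carry 1
  remaining carry: 1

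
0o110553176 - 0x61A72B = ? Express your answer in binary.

0o110553176 = 0b1001000101101011001111110 in binary.
0x61A72B = 0b11000011010011100101011 in binary.
Subtract column by column in base 2:
  0-1 → 1 (borrow)
  1-1-1 → 1 (borrow)
  1-0-1 → 0
  1-1 → 0
  1-0 → 1
  1-1 → 0
  1-0 → 1
  0-0 → 0
  0-1 → 1 (borrow)
  1-1-1 → 1 (borrow)
  1-1-1 → 1 (borrow)
  0-0-1 → 1 (borrow)
  1-0-1 → 0
  0-1 → 1 (borrow)
  1-0-1 → 0
  1-1 → 0
  0-1 → 1 (borrow)
  1-0-1 → 0
  0-0 → 0
  0-0 → 0
  0-0 → 0
  1-1 → 0
  0-1 → 1 (borrow)
  0-0-1 → 1 (borrow)
  1-0-1 → 0

0b110000010010111101010011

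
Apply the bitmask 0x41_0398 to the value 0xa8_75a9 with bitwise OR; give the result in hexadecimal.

OR each hex digit independently (no carries):
  a|4=e, 8|1=9, 7|0=7, 5|3=7, a|9=b, 9|8=9

0xe977b9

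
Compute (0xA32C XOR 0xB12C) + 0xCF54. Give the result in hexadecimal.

First 0xA32C XOR 0xB12C = 0x1200.
Add column by column in base 16, right to left:
  0+4 = 4
  0+5 = 5
  2+F = 1 carry 1
  1+C+1 = E

0xE154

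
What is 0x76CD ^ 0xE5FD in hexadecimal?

0x9330

XOR each hex digit independently (no carries):
  7^E=9, 6^5=3, C^F=3, D^D=0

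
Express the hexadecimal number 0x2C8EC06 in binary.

0b10110010001110110000000110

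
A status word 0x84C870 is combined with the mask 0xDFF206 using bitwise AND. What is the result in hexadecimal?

0x84C000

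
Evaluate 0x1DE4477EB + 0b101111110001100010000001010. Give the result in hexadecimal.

0x1E43D3BF5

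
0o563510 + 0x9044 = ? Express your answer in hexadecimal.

0o563510 = 0x2e748 in hexadecimal.
Add column by column in base 16, right to left:
  8+4 = c
  4+4 = 8
  7+0 = 7
  e+9 = 7 carry 1
  2+0+1 = 3

0x3778c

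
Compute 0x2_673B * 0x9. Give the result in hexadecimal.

Multiply each base-16 digit by 9, carrying:
  B×9 = 99 → write 3 carry 6
  3×9+6 = 33 → write 1 carry 2
  7×9+2 = 65 → write 1 carry 4
  6×9+4 = 58 → write A carry 3
  2×9+3 = 21 → write 5 carry 1
  remaining carry: 1

0x15A113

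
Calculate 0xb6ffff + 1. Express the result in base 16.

0xb70000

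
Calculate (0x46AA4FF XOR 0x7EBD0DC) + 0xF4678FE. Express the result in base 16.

First 0x46AA4FF XOR 0x7EBD0DC = 0x3817423.
Add column by column in base 16, right to left:
  3+E = 1 carry 1
  2+F+1 = 2 carry 1
  4+8+1 = D
  7+7 = E
  1+6 = 7
  8+4 = C
  3+F = 2 carry 1
  final carry 1

0x12C7ED21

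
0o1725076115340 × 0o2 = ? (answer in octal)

0o3652174232700

Multiply each base-8 digit by 2, carrying:
  0×2 = 0 → write 0
  4×2 = 8 → write 0 carry 1
  3×2+1 = 7 → write 7
  5×2 = 10 → write 2 carry 1
  1×2+1 = 3 → write 3
  1×2 = 2 → write 2
  6×2 = 12 → write 4 carry 1
  7×2+1 = 15 → write 7 carry 1
  0×2+1 = 1 → write 1
  5×2 = 10 → write 2 carry 1
  2×2+1 = 5 → write 5
  7×2 = 14 → write 6 carry 1
  1×2+1 = 3 → write 3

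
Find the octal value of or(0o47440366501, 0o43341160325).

OR each oct digit independently (no carries):
  4|4=4, 7|3=7, 4|3=7, 4|4=4, 0|1=1, 3|1=3, 6|6=6, 6|0=6, 5|3=7, 0|2=2, 1|5=5

0o47741366725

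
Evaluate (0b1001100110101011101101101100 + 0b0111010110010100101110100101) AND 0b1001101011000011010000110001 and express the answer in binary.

Add column by column in base 2, right to left:
  0+1 = 1
  0+0 = 0
  1+1 = 0 carry 1
  1+0+1 = 0 carry 1
  0+0+1 = 1
  1+1 = 0 carry 1
  1+0+1 = 0 carry 1
  0+1+1 = 0 carry 1
  1+1+1 = 1 carry 1
  1+1+1 = 1 carry 1
  0+0+1 = 1
  1+1 = 0 carry 1
  1+0+1 = 0 carry 1
  1+0+1 = 0 carry 1
  0+1+1 = 0 carry 1
  1+0+1 = 0 carry 1
  0+1+1 = 0 carry 1
  1+0+1 = 0 carry 1
  0+0+1 = 1
  1+1 = 0 carry 1
  1+1+1 = 1 carry 1
  0+0+1 = 1
  0+1 = 1
  1+0 = 1
  1+1 = 0 carry 1
  0+1+1 = 0 carry 1
  0+1+1 = 0 carry 1
  1+0+1 = 0 carry 1
  final carry 1
Sum = 0b10000111101000000011100010001; now AND with 0b1001101011000011010000110001:
  10000111101000000011100010001
& 01001101011000011010000110001
= 00000101001000000010000010001

0b101001000000010000010001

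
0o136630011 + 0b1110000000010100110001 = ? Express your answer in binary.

0b1101100110011010100111010

0o136630011 = 0b1011110110011000000001001 in binary.
Add column by column in base 2, right to left:
  1+1 = 0 carry 1
  0+0+1 = 1
  0+0 = 0
  1+0 = 1
  0+1 = 1
  0+1 = 1
  0+0 = 0
  0+0 = 0
  0+1 = 1
  0+0 = 0
  0+1 = 1
  0+0 = 0
  1+0 = 1
  1+0 = 1
  0+0 = 0
  0+0 = 0
  1+0 = 1
  1+0 = 1
  0+0 = 0
  1+1 = 0 carry 1
  1+1+1 = 1 carry 1
  1+1+1 = 1 carry 1
  1+0+1 = 0 carry 1
  0+0+1 = 1
  1+0 = 1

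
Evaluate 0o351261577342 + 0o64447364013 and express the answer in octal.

Add column by column in base 8, right to left:
  2+3 = 5
  4+1 = 5
  3+0 = 3
  7+4 = 3 carry 1
  7+6+1 = 6 carry 1
  5+3+1 = 1 carry 1
  1+7+1 = 1 carry 1
  6+4+1 = 3 carry 1
  2+4+1 = 7
  1+4 = 5
  5+6 = 3 carry 1
  3+0+1 = 4

0o435731163355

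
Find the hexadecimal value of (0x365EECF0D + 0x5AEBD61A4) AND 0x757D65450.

0x114841010

Add column by column in base 16, right to left:
  D+4 = 1 carry 1
  0+A+1 = B
  F+1 = 0 carry 1
  C+6+1 = 3 carry 1
  E+D+1 = C carry 1
  E+B+1 = A carry 1
  5+E+1 = 4 carry 1
  6+A+1 = 1 carry 1
  3+5+1 = 9
Sum = 0x914AC30B1; now AND with 0x757D65450:
  9&7=1, 1&5=1, 4&7=4, A&D=8, C&6=4, 3&5=1, 0&4=0, B&5=1, 1&0=0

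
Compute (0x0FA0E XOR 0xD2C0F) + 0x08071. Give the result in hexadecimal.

First 0x0FA0E XOR 0xD2C0F = 0xDD601.
Add column by column in base 16, right to left:
  1+1 = 2
  0+7 = 7
  6+0 = 6
  D+8 = 5 carry 1
  D+0+1 = E

0xE5672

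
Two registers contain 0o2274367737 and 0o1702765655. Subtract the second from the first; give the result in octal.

Subtract column by column in base 8:
  7-5 → 2
  3-5 → 6 (borrow)
  7-6-1 → 0
  7-5 → 2
  6-6 → 0
  3-7 → 4 (borrow)
  4-2-1 → 1
  7-0 → 7
  2-7 → 3 (borrow)
  2-1-1 → 0

0o371402062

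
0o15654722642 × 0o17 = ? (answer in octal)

Multiply each base-8 digit by 15, carrying:
  2×15 = 30 → write 6 carry 3
  4×15+3 = 63 → write 7 carry 7
  6×15+7 = 97 → write 1 carry 12
  2×15+12 = 42 → write 2 carry 5
  2×15+5 = 35 → write 3 carry 4
  7×15+4 = 109 → write 5 carry 13
  4×15+13 = 73 → write 1 carry 9
  5×15+9 = 84 → write 4 carry 10
  6×15+10 = 100 → write 4 carry 12
  5×15+12 = 87 → write 7 carry 10
  1×15+10 = 25 → write 1 carry 3
  remaining carry: 3

0o317441532176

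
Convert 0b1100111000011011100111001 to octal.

0o147033471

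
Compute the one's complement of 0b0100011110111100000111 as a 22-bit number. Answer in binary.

0b1011100001000011111000

Invert each bit: 0100011110111100000111 → 1011100001000011111000.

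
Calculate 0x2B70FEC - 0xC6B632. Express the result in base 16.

Subtract column by column in base 16:
  C-2 → A
  E-3 → B
  F-6 → 9
  0-B → 5 (borrow)
  7-6-1 → 0
  B-C → F (borrow)
  2-0-1 → 1

0x1F059BA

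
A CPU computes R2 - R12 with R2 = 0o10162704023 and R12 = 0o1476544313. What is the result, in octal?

Subtract column by column in base 8:
  3-3 → 0
  2-1 → 1
  0-3 → 5 (borrow)
  4-4-1 → 7 (borrow)
  0-4-1 → 3 (borrow)
  7-5-1 → 1
  2-6 → 4 (borrow)
  6-7-1 → 6 (borrow)
  1-4-1 → 4 (borrow)
  0-1-1 → 6 (borrow)
  1-0-1 → 0

0o6464137510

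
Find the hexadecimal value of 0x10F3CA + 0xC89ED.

Add column by column in base 16, right to left:
  A+D = 7 carry 1
  C+E+1 = B carry 1
  3+9+1 = D
  F+8 = 7 carry 1
  0+C+1 = D
  1+0 = 1

0x1D7DB7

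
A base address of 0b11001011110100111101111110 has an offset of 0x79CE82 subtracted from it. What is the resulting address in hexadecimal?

0x2B580FC

0b11001011110100111101111110 = 0x32F4F7E in hexadecimal.
Subtract column by column in base 16:
  E-2 → C
  7-8 → F (borrow)
  F-E-1 → 0
  4-C → 8 (borrow)
  F-9-1 → 5
  2-7 → B (borrow)
  3-0-1 → 2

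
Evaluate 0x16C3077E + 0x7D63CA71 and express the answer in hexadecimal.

Add column by column in base 16, right to left:
  E+1 = F
  7+7 = E
  7+A = 1 carry 1
  0+C+1 = D
  3+3 = 6
  C+6 = 2 carry 1
  6+D+1 = 4 carry 1
  1+7+1 = 9

0x9426D1EF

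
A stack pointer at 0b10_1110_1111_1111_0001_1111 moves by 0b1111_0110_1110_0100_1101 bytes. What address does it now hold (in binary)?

Add column by column in base 2, right to left:
  1+1 = 0 carry 1
  1+0+1 = 0 carry 1
  1+1+1 = 1 carry 1
  1+1+1 = 1 carry 1
  1+0+1 = 0 carry 1
  0+0+1 = 1
  0+1 = 1
  0+0 = 0
  1+0 = 1
  1+1 = 0 carry 1
  1+1+1 = 1 carry 1
  1+1+1 = 1 carry 1
  1+0+1 = 0 carry 1
  1+1+1 = 1 carry 1
  1+1+1 = 1 carry 1
  1+0+1 = 0 carry 1
  0+1+1 = 0 carry 1
  1+1+1 = 1 carry 1
  1+1+1 = 1 carry 1
  1+1+1 = 1 carry 1
  0+0+1 = 1
  1+0 = 1

0b1111100110110101101100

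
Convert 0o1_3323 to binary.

Each octal digit is 3 bits: 1=001 3=011 3=011 2=010 3=011.

0b1011011010011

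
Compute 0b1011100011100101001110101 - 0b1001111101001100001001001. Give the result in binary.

Subtract column by column in base 2:
  1-1 → 0
  0-0 → 0
  1-0 → 1
  0-1 → 1 (borrow)
  1-0-1 → 0
  1-0 → 1
  1-1 → 0
  0-0 → 0
  0-0 → 0
  1-0 → 1
  0-0 → 0
  1-1 → 0
  0-1 → 1 (borrow)
  0-0-1 → 1 (borrow)
  1-0-1 → 0
  1-1 → 0
  1-0 → 1
  0-1 → 1 (borrow)
  0-1-1 → 0 (borrow)
  0-1-1 → 0 (borrow)
  1-1-1 → 1 (borrow)
  1-1-1 → 1 (borrow)
  1-0-1 → 0
  0-0 → 0
  1-1 → 0

0b1100110011001000101100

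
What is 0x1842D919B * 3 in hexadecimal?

0x48C88B4D1

Multiply each base-16 digit by 3, carrying:
  B×3 = 33 → write 1 carry 2
  9×3+2 = 29 → write D carry 1
  1×3+1 = 4 → write 4
  9×3 = 27 → write B carry 1
  D×3+1 = 40 → write 8 carry 2
  2×3+2 = 8 → write 8
  4×3 = 12 → write C
  8×3 = 24 → write 8 carry 1
  1×3+1 = 4 → write 4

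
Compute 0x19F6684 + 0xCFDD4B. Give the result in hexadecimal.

Add column by column in base 16, right to left:
  4+B = F
  8+4 = C
  6+D = 3 carry 1
  6+D+1 = 4 carry 1
  F+F+1 = F carry 1
  9+C+1 = 6 carry 1
  1+0+1 = 2

0x26F43CF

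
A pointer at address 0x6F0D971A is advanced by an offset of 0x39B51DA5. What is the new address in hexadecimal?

Add column by column in base 16, right to left:
  A+5 = F
  1+A = B
  7+D = 4 carry 1
  9+1+1 = B
  D+5 = 2 carry 1
  0+B+1 = C
  F+9 = 8 carry 1
  6+3+1 = A

0xA8C2B4BF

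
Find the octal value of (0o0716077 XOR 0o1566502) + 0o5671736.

0o7162533

First 0o0716077 XOR 0o1566502 = 0o1270575.
Add column by column in base 8, right to left:
  5+6 = 3 carry 1
  7+3+1 = 3 carry 1
  5+7+1 = 5 carry 1
  0+1+1 = 2
  7+7 = 6 carry 1
  2+6+1 = 1 carry 1
  1+5+1 = 7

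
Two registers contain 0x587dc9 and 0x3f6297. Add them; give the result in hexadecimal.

0x97e060

Add column by column in base 16, right to left:
  9+7 = 0 carry 1
  c+9+1 = 6 carry 1
  d+2+1 = 0 carry 1
  7+6+1 = e
  8+f = 7 carry 1
  5+3+1 = 9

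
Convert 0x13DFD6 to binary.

0b100111101111111010110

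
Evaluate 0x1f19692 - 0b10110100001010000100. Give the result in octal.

0o171452016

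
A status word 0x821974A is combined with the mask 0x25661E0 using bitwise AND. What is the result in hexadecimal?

AND each hex digit independently (no carries):
  8&2=0, 2&5=0, 1&6=0, 9&6=0, 7&1=1, 4&E=4, A&0=0

0x0000140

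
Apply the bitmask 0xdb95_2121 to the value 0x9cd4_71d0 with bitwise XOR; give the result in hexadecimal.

0x474150f1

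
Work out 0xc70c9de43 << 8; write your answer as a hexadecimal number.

0xc70c9de4300

Shifting left by 8 bits = 2 hex digits: append 2 zeros.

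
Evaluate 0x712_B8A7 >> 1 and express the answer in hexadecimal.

1 bits is not a whole number of base-16 digits; in binary: 111000100101011100010100111 >> 1 = 11100010010101110001010011.

0x3895C53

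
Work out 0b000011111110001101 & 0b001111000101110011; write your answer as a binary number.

0b000011000100000001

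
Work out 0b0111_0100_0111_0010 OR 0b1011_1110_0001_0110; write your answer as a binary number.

OR bit by bit (1 where either bit is 1):
  0111010001110010
| 1011111000010110
= 1111111001110110

0b1111111001110110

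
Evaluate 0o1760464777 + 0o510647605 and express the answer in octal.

Add column by column in base 8, right to left:
  7+5 = 4 carry 1
  7+0+1 = 0 carry 1
  7+6+1 = 6 carry 1
  4+7+1 = 4 carry 1
  6+4+1 = 3 carry 1
  4+6+1 = 3 carry 1
  0+0+1 = 1
  6+1 = 7
  7+5 = 4 carry 1
  1+0+1 = 2

0o2471334604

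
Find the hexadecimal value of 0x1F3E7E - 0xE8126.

0x10BD58

Subtract column by column in base 16:
  E-6 → 8
  7-2 → 5
  E-1 → D
  3-8 → B (borrow)
  F-E-1 → 0
  1-0 → 1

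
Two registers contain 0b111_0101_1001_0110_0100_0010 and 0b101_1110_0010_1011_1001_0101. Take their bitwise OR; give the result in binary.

0b11111111011111111010111

OR bit by bit (1 where either bit is 1):
  11101011001011001000010
| 10111100010101110010101
= 11111111011111111010111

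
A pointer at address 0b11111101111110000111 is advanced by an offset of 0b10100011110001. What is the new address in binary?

0b100000000100001111000

Add column by column in base 2, right to left:
  1+1 = 0 carry 1
  1+0+1 = 0 carry 1
  1+0+1 = 0 carry 1
  0+0+1 = 1
  0+1 = 1
  0+1 = 1
  0+1 = 1
  1+1 = 0 carry 1
  1+0+1 = 0 carry 1
  1+0+1 = 0 carry 1
  1+0+1 = 0 carry 1
  1+1+1 = 1 carry 1
  1+0+1 = 0 carry 1
  0+1+1 = 0 carry 1
  1+0+1 = 0 carry 1
  1+0+1 = 0 carry 1
  1+0+1 = 0 carry 1
  1+0+1 = 0 carry 1
  1+0+1 = 0 carry 1
  1+0+1 = 0 carry 1
  final carry 1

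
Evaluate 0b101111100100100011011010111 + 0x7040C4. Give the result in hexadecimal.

0b101111100100100011011010111 = 0x5F246D7 in hexadecimal.
Add column by column in base 16, right to left:
  7+4 = B
  D+C = 9 carry 1
  6+0+1 = 7
  4+4 = 8
  2+0 = 2
  F+7 = 6 carry 1
  5+0+1 = 6

0x662879B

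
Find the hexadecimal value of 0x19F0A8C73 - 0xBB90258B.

0xE37A66E8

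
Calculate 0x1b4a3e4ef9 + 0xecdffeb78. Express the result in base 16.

0x2a183e3a71

Add column by column in base 16, right to left:
  9+8 = 1 carry 1
  f+7+1 = 7 carry 1
  e+b+1 = a carry 1
  4+e+1 = 3 carry 1
  e+f+1 = e carry 1
  3+f+1 = 3 carry 1
  a+d+1 = 8 carry 1
  4+c+1 = 1 carry 1
  b+e+1 = a carry 1
  1+0+1 = 2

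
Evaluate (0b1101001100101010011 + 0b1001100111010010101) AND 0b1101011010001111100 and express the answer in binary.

0b100010010001101000

Add column by column in base 2, right to left:
  1+1 = 0 carry 1
  1+0+1 = 0 carry 1
  0+1+1 = 0 carry 1
  0+0+1 = 1
  1+1 = 0 carry 1
  0+0+1 = 1
  1+0 = 1
  0+1 = 1
  1+0 = 1
  0+1 = 1
  0+1 = 1
  1+1 = 0 carry 1
  1+0+1 = 0 carry 1
  0+0+1 = 1
  0+1 = 1
  1+1 = 0 carry 1
  0+0+1 = 1
  1+0 = 1
  1+1 = 0 carry 1
  final carry 1
Sum = 0b10110110011111101000; now AND with 0b1101011010001111100:
  10110110011111101000
& 01101011010001111100
= 00100010010001101000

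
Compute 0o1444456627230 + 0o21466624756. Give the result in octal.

Add column by column in base 8, right to left:
  0+6 = 6
  3+5 = 0 carry 1
  2+7+1 = 2 carry 1
  7+4+1 = 4 carry 1
  2+2+1 = 5
  6+6 = 4 carry 1
  6+6+1 = 5 carry 1
  5+6+1 = 4 carry 1
  4+4+1 = 1 carry 1
  4+1+1 = 6
  4+2 = 6
  4+0 = 4
  1+0 = 1

0o1466145454206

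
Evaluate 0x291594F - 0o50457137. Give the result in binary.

0b1111011101111101011110000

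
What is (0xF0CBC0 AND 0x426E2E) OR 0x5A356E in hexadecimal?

0x5A7F6E

0xF0CBC0 AND 0x426E2E = 0x404A00.
Then OR with 0x5A356E.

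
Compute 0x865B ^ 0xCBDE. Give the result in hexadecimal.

0x4D85

XOR each hex digit independently (no carries):
  8^C=4, 6^B=D, 5^D=8, B^E=5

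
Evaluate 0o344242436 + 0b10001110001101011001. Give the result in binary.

0b11100110100010100001110111

0o344242436 = 0b11100100010100010100011110 in binary.
Add column by column in base 2, right to left:
  0+1 = 1
  1+0 = 1
  1+0 = 1
  1+1 = 0 carry 1
  1+1+1 = 1 carry 1
  0+0+1 = 1
  0+1 = 1
  0+0 = 0
  1+1 = 0 carry 1
  0+1+1 = 0 carry 1
  1+0+1 = 0 carry 1
  0+0+1 = 1
  0+0 = 0
  0+1 = 1
  1+1 = 0 carry 1
  0+1+1 = 0 carry 1
  1+0+1 = 0 carry 1
  0+0+1 = 1
  0+0 = 0
  0+1 = 1
  1+0 = 1
  0+0 = 0
  0+0 = 0
  1+0 = 1
  1+0 = 1
  1+0 = 1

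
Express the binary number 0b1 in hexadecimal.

0x1

Group the bits into nibbles: 0001 → 1.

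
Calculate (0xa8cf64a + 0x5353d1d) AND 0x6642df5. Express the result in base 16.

Add column by column in base 16, right to left:
  a+d = 7 carry 1
  4+1+1 = 6
  6+d = 3 carry 1
  f+3+1 = 3 carry 1
  c+5+1 = 2 carry 1
  8+3+1 = c
  a+5 = f
Sum = 0xfc23367; now AND with 0x6642df5:
  f&6=6, c&6=4, 2&4=0, 3&2=2, 3&d=1, 6&f=6, 7&5=5

0x6402165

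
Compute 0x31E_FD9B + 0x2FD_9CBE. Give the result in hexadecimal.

0x61C9A59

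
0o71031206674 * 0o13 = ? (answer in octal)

0o1163425713424

Multiply each base-8 digit by 11, carrying:
  4×11 = 44 → write 4 carry 5
  7×11+5 = 82 → write 2 carry 10
  6×11+10 = 76 → write 4 carry 9
  6×11+9 = 75 → write 3 carry 9
  0×11+9 = 9 → write 1 carry 1
  2×11+1 = 23 → write 7 carry 2
  1×11+2 = 13 → write 5 carry 1
  3×11+1 = 34 → write 2 carry 4
  0×11+4 = 4 → write 4
  1×11 = 11 → write 3 carry 1
  7×11+1 = 78 → write 6 carry 9
  remaining carry: 11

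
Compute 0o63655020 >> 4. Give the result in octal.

0o3172641

4 bits is not a whole number of base-8 digits; in binary: 110011110101101000010000 >> 4 = 11001111010110100001.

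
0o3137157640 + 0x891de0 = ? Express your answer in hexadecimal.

0o3137157640 = 0x197cdfa0 in hexadecimal.
Add column by column in base 16, right to left:
  0+0 = 0
  a+e = 8 carry 1
  f+d+1 = d carry 1
  d+1+1 = f
  c+9 = 5 carry 1
  7+8+1 = 0 carry 1
  9+0+1 = a
  1+0 = 1

0x1a05fd80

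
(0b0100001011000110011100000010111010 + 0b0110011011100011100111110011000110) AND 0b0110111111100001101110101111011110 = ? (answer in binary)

Add column by column in base 2, right to left:
  0+0 = 0
  1+1 = 0 carry 1
  0+1+1 = 0 carry 1
  1+0+1 = 0 carry 1
  1+0+1 = 0 carry 1
  1+0+1 = 0 carry 1
  0+1+1 = 0 carry 1
  1+1+1 = 1 carry 1
  0+0+1 = 1
  0+0 = 0
  0+1 = 1
  0+1 = 1
  0+1 = 1
  0+1 = 1
  1+1 = 0 carry 1
  1+0+1 = 0 carry 1
  1+0+1 = 0 carry 1
  0+1+1 = 0 carry 1
  0+1+1 = 0 carry 1
  1+1+1 = 1 carry 1
  1+0+1 = 0 carry 1
  0+0+1 = 1
  0+0 = 0
  0+1 = 1
  1+1 = 0 carry 1
  1+1+1 = 1 carry 1
  0+0+1 = 1
  1+1 = 0 carry 1
  0+1+1 = 0 carry 1
  0+0+1 = 1
  0+0 = 0
  0+1 = 1
  1+1 = 0 carry 1
  final carry 1
Sum = 0b1010100110101010000011110110000000; now AND with 0b0110111111100001101110101111011110:
  1010100110101010000011110110000000
& 0110111111100001101110101111011110
= 0010100110100000000010100110000000

0b10100110100000000010100110000000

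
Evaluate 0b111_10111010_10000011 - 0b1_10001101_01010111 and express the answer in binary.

0b1100010110100101100

Subtract column by column in base 2:
  1-1 → 0
  1-1 → 0
  0-1 → 1 (borrow)
  0-0-1 → 1 (borrow)
  0-1-1 → 0 (borrow)
  0-0-1 → 1 (borrow)
  0-1-1 → 0 (borrow)
  1-0-1 → 0
  0-1 → 1 (borrow)
  1-0-1 → 0
  0-1 → 1 (borrow)
  1-1-1 → 1 (borrow)
  1-0-1 → 0
  1-0 → 1
  0-0 → 0
  1-1 → 0
  1-1 → 0
  1-0 → 1
  1-0 → 1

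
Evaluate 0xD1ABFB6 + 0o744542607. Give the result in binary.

0b10100101011011000010100111101

0xD1ABFB6 = 0b1101000110101011111110110110 in binary.
0o744542607 = 0b111100100101100010110000111 in binary.
Add column by column in base 2, right to left:
  0+1 = 1
  1+1 = 0 carry 1
  1+1+1 = 1 carry 1
  0+0+1 = 1
  1+0 = 1
  1+0 = 1
  0+0 = 0
  1+1 = 0 carry 1
  1+1+1 = 1 carry 1
  1+0+1 = 0 carry 1
  1+1+1 = 1 carry 1
  1+0+1 = 0 carry 1
  1+0+1 = 0 carry 1
  1+0+1 = 0 carry 1
  0+1+1 = 0 carry 1
  1+1+1 = 1 carry 1
  0+0+1 = 1
  1+1 = 0 carry 1
  0+0+1 = 1
  1+0 = 1
  1+1 = 0 carry 1
  0+0+1 = 1
  0+0 = 0
  0+1 = 1
  1+1 = 0 carry 1
  0+1+1 = 0 carry 1
  1+1+1 = 1 carry 1
  1+0+1 = 0 carry 1
  final carry 1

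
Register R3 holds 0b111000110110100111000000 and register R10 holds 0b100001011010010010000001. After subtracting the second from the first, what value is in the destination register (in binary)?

0b10111011100010100111111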